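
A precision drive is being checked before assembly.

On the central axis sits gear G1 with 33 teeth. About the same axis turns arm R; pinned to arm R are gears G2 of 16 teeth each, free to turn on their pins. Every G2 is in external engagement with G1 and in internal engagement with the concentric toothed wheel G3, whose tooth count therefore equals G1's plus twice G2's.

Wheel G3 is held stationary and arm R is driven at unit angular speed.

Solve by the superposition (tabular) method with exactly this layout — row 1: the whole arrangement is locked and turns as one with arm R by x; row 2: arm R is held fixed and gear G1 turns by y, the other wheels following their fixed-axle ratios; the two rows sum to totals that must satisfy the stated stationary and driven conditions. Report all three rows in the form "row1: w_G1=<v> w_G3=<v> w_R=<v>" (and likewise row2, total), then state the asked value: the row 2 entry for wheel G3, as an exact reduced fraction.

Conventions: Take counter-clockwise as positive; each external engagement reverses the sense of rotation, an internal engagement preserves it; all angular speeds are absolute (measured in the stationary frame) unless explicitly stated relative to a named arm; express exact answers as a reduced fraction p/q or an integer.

recognized (axles ride arm R): planetary set, 33/16/65 teeth
row 1 (train locked, turned with arm): all members turn x
superposition row 2 [arm held]: sun y, ring −(33/65)·y, arm 0
boundary: total ω_ring = x − (33/65)·y = 0 and total ω_arm = x = 1  ⇒  y = 65/33, x = 1
row 2 ring = −(33/65)·65/33 = -1
totals (row 1 + row 2): sun 1 + 65/33 = 98/33, ring 1 + (-1) = 0, arm 1 + 0 = 1
asked cell (row2, ring) = -1

row1: w_G1=1 w_G3=1 w_R=1
row2: w_G1=65/33 w_G3=-1 w_R=0
total: w_G1=98/33 w_G3=0 w_R=1
asked value: -1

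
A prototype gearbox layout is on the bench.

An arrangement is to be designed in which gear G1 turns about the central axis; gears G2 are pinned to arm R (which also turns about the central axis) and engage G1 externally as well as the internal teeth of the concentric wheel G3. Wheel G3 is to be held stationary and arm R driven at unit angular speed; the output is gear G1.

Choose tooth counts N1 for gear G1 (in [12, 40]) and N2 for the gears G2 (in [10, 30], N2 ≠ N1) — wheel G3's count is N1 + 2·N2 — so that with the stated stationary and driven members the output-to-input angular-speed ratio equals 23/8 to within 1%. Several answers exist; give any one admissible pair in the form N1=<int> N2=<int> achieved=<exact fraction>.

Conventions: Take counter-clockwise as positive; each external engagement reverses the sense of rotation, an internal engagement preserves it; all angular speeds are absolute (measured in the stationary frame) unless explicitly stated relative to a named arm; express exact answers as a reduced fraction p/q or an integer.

planetary set to be sized for 23/8 (Willis relation)
Willis with ω_ring = 0: ω_sun/ω_arm = (N1+N3)/N1; set equal to 23/8  ⇒  N3/N1 = 23/8 − 1 = 15/8
N3 = N1 + 2·N2  ⇒  N2/N1 = (N3/N1 − 1)/2 = (15/8 − 1)/2 = 7/16
smallest multiple with N1 ≥ 12 and N2 ≥ 10: k = 2  ⇒  N1 = 2·16 = 32, N2 = 2·7 = 14 (N1 ≤ 40, N2 ≤ 30, N2 ≠ N1 ✓), N3 = 32 + 2·14 = 60
check: (N1+N3)/N1 with N1 = 32, N3 = 60 gives 23/8; |achieved − target| = 0 ≤ 23/800 ✓

N1=32 N2=14 achieved=23/8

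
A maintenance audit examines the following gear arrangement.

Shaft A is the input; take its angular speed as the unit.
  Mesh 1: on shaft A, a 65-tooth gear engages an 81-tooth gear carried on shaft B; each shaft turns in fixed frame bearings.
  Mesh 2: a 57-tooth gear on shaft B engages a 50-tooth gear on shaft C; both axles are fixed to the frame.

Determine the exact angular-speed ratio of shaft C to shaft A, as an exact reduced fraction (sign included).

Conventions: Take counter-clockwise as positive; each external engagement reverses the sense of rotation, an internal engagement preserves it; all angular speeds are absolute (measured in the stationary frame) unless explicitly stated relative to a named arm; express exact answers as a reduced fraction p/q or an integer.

class = fixed-axis compound train [2 meshes; 2 ratios multiply, 2 sense flips]
mesh 1 [65T→81T]: running ratio 65/81, sense −
mesh 2 [57T→50T]: running ratio 247/270, sense +
ω_out/ω_in = 247/270

247/270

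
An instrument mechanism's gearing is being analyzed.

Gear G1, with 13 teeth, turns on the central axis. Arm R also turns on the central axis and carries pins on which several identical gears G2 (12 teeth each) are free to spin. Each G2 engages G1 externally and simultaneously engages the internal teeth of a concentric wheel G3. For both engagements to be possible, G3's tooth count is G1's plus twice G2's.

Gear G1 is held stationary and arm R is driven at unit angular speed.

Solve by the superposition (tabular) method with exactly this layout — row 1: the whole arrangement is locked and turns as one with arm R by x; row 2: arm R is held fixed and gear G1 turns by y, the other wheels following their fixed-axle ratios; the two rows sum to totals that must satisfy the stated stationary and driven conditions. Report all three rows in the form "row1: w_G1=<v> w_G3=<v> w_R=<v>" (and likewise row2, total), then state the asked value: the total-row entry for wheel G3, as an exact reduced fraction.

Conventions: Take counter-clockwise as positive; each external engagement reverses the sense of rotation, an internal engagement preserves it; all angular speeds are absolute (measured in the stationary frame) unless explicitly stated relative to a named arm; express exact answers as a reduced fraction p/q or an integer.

row1: w_G1=1 w_G3=1 w_R=1
row2: w_G1=-1 w_G3=13/37 w_R=0
total: w_G1=0 w_G3=50/37 w_R=1
asked value: 50/37

topology: planetary set — G1 13T / G2 12T / G3 37T, arm = carrier (Willis)
superposition row 1 [locked train]: every member turns x
row 2 — arm fixed, fixed-axis ratios: sun y, ring −(13/37)·y, arm 0
boundary: total ω_sun = x + y = 0 and total ω_arm = x = 1  ⇒  y = -1, x = 1
row 2 ring = −(13/37)·(-1) = 13/37
totals (row 1 + row 2): sun 1 + (-1) = 0, ring 1 + 13/37 = 50/37, arm 1 + 0 = 1
asked cell (total, ring) = 50/37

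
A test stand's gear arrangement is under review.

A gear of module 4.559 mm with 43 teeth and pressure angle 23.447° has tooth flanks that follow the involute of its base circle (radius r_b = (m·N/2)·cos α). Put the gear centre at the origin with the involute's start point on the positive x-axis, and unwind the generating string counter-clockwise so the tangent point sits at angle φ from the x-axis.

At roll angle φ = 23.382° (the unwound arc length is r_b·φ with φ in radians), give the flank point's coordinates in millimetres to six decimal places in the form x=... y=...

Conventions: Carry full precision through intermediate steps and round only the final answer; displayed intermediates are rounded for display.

class = single-mesh tooth geometry [base-circle involute, m = 4.559, 43T]
pitch radius r_p = m·N/2 = 4.559·43/2 = 98.018500
base radius r_b = r_p·cos α = 98.018500·cos 23.447° = 89.924969
roll angle φ = 23.382° = 0.40809289 rad
x = r_b·(cos φ + φ·sin φ) = 97.104120
y = r_b·(sin φ − φ·cos φ) = 2.003485

x=97.104120 y=2.003485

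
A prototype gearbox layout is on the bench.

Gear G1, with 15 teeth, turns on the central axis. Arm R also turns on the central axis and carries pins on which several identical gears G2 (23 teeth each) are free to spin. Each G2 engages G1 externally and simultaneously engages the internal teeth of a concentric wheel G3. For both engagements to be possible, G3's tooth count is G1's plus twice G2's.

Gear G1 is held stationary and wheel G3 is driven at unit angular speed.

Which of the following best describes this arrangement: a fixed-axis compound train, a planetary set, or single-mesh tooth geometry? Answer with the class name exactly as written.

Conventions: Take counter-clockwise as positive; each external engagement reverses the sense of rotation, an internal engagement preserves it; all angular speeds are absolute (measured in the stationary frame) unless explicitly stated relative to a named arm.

planetary set

recognized (axles ride arm R): planetary set, 15/23/61 teeth
classification: planetary set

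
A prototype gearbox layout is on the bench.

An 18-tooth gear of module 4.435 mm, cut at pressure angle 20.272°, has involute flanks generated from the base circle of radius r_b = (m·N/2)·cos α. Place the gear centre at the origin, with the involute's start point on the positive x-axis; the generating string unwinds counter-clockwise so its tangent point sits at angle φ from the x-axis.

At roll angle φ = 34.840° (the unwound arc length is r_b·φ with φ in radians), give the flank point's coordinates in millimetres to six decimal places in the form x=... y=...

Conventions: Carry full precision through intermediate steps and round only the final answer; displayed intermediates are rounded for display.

x=43.737990 y=2.703755

recognized (one wheel, involute flank): single-mesh tooth geometry, m = 4.435, N = 18
pitch radius r_p = m·N/2 = 4.435·18/2 = 39.915000
base radius r_b = r_p·cos α = 39.915000·cos 20.272° = 37.442600
roll angle φ = 34.840° = 0.60807271 rad
x = r_b·(cos φ + φ·sin φ) = 43.737990
y = r_b·(sin φ − φ·cos φ) = 2.703755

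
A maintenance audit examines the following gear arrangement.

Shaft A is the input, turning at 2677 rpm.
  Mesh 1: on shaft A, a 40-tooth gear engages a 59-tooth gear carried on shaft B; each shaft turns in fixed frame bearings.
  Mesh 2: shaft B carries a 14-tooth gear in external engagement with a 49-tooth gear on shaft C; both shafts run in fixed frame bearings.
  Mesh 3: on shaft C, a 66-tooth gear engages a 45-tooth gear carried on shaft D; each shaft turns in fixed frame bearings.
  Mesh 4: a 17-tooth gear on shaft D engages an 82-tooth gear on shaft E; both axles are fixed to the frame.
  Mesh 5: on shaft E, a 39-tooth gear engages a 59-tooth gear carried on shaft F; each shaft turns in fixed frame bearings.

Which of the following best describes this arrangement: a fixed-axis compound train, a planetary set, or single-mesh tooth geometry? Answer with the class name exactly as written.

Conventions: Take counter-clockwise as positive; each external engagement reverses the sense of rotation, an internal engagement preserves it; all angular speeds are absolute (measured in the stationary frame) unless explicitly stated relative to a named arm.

fixed-axis compound train

5-mesh fixed-axis compound train (all bearings frame-fixed)
classification: fixed-axis compound train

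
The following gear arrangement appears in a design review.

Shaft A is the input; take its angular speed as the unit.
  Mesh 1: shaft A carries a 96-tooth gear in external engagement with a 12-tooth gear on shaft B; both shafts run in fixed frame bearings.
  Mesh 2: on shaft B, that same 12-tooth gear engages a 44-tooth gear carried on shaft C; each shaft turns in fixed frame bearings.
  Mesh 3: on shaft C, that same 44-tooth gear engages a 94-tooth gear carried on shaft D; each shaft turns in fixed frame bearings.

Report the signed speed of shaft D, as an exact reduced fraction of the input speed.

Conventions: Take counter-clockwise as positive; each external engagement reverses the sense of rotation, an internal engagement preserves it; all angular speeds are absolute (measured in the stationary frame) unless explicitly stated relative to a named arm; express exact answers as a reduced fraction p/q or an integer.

3-mesh fixed-axis compound train (all bearings frame-fixed)
mesh 1 [96T→12T]: |ω|/ω_in = 1×96/12 = 8, sense flips to −
mesh 2 [12T→44T]: |ω|/ω_in = 8×12/44 = 24/11, sense flips to +
mesh 3 [44T→94T]: |ω|/ω_in = (24/11)×44/94 = 48/47, sense flips to −
signed output speed (× input speed) = -48/47

-48/47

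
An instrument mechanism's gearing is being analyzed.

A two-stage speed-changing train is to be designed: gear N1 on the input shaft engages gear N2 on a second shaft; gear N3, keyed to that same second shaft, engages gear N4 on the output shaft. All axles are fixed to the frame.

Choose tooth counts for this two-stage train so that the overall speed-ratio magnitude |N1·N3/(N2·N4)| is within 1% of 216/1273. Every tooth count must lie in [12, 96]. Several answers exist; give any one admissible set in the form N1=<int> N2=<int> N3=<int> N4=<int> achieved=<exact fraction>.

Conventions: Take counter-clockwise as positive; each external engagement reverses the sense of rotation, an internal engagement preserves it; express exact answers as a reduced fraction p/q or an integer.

design class (target 216/1273): fixed-axis compound train
target = 216/1273 in lowest terms: an exact hit needs N1·N3 = k·216 and N2·N4 = k·1273 for one integer k, every count in [12, 96]; additionally prefer no 1:1 stage (N1 ≠ N2, N3 ≠ N4)
k = 1: N1·N3 = 216 = 12·18, N2·N4 = 1273 = 19·67
achieved = 12·18/(19·67) = 216/1273; |achieved − target| = 0 ≤ 54/31825 ✓

N1=12 N2=19 N3=18 N4=67 achieved=216/1273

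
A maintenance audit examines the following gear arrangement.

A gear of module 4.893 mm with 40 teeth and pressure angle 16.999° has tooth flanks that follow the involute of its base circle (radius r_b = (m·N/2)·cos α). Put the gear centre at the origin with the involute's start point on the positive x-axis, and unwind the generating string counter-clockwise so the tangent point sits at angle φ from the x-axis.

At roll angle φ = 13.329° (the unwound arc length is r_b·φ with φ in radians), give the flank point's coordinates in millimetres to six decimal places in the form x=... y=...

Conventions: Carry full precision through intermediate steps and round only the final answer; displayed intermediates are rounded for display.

class = single-mesh tooth geometry [base-circle involute, m = 4.893, 40T]
pitch radius r_p = m·N/2 = 4.893·40/2 = 97.860000
base radius r_b = r_p·cos α = 97.860000·cos 16.999° = 93.584483
roll angle φ = 13.329° = 0.23263494 rad
x = r_b·(cos φ + φ·sin φ) = 96.082674
y = r_b·(sin φ − φ·cos φ) = 0.390621

x=96.082674 y=0.390621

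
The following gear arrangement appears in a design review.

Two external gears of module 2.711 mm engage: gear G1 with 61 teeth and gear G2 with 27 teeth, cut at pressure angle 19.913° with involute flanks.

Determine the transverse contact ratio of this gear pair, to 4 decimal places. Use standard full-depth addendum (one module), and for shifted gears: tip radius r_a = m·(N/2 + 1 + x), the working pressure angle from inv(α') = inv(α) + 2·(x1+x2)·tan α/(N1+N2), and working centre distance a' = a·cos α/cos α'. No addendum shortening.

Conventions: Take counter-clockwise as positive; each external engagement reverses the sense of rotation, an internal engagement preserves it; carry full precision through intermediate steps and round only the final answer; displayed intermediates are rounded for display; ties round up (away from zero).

class = single-mesh tooth geometry [involute pair 61T × 27T, m = 2.711]
base radii: r_b1 = 77.741806, r_b2 = 34.410308
tip radii: r_a1 = 85.396500, r_a2 = 39.309500
no profile shift: α' = α, a' = a
action lengths: √(r_a1²−r_b1²) = 35.337994, √(r_a2²−r_b2²) = 19.004408
base pitch p_b = π·m·cos α = 8.007642
CR = (35.337994 + 19.004408 − 119.284000·sin 19.91300°)/8.007642 = 1.712754
contact ratio ≈ 1.7128

1.7128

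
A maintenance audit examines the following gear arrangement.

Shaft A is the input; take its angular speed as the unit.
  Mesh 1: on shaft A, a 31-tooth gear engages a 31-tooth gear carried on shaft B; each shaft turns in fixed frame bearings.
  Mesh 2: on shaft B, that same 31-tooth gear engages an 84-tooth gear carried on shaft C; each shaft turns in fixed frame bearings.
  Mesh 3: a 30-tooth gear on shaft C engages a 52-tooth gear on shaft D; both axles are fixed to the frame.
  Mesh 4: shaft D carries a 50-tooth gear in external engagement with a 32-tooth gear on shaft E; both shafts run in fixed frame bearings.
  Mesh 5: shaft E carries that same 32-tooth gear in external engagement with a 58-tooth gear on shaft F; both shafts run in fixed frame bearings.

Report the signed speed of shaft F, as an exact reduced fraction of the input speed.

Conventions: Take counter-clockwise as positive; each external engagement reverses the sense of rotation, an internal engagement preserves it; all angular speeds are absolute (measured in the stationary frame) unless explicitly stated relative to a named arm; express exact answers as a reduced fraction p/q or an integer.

-3875/21112

5-mesh fixed-axis compound train (all bearings frame-fixed)
mesh 1 [31T→31T]: |ω|/ω_in = 1×31/31 = 1, sense flips to −
mesh 2 [31T→84T]: |ω|/ω_in = 1×31/84 = 31/84, sense flips to +
mesh 3 [30T→52T]: |ω|/ω_in = (31/84)×30/52 = 155/728, sense flips to −
mesh 4 [50T→32T]: |ω|/ω_in = (155/728)×50/32 = 3875/11648, sense flips to +
mesh 5 [32T→58T]: |ω|/ω_in = (3875/11648)×32/58 = 3875/21112, sense flips to −
signed output speed (× input speed) = -3875/21112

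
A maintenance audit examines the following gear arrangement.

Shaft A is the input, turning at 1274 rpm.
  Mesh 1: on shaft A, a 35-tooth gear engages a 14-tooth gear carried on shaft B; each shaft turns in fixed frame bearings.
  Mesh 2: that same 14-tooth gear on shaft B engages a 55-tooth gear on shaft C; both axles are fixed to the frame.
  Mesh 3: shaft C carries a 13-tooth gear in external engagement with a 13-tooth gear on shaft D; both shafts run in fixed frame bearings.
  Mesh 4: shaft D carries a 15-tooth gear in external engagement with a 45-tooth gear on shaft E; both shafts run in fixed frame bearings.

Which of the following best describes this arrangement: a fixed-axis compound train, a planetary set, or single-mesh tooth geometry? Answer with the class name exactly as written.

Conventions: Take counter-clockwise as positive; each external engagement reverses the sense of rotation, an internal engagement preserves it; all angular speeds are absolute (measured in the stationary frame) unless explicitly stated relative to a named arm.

recognized (5 fixed axles, 4 meshes): fixed-axis compound train
classification: fixed-axis compound train

fixed-axis compound train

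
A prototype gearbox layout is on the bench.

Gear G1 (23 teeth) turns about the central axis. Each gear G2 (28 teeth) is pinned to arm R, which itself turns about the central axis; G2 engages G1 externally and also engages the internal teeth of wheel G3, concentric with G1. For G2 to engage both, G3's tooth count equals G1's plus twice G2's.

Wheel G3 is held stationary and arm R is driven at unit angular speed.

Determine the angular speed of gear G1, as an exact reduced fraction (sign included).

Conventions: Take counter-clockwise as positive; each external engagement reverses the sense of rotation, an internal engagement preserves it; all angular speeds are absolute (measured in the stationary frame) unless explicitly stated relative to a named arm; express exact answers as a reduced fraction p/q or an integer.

class = planetary set [G3 = 23+2·28 = 79; Willis about the carrier]
ring teeth: 23 + 2·28 = 79
23(ω_sun−ω_arm) = −79(ω_ring−ω_arm),  ω_ring = 0, ω_arm = 1
ω_sun = 1 − (79/23)(0−1) = 102/23
exact speed ratio = 102/23

102/23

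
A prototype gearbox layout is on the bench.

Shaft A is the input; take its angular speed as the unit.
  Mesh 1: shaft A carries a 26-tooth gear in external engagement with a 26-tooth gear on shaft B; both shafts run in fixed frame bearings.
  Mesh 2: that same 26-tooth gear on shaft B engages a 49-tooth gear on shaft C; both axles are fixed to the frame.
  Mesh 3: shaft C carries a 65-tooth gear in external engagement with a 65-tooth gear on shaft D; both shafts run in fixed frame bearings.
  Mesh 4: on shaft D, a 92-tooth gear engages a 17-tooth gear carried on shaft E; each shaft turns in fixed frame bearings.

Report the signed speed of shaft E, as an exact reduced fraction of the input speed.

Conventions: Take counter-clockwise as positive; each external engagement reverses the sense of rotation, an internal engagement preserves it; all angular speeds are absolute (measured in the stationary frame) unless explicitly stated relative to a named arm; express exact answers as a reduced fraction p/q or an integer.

2392/833

4-mesh fixed-axis compound train (all bearings frame-fixed)
mesh 1 [26T→26T]: |ω|/ω_in = 1×26/26 = 1, sense flips to −
mesh 2 [26T→49T]: |ω|/ω_in = 1×26/49 = 26/49, sense flips to +
mesh 3 [65T→65T]: |ω|/ω_in = (26/49)×65/65 = 26/49, sense flips to −
mesh 4 [92T→17T]: |ω|/ω_in = (26/49)×92/17 = 2392/833, sense flips to +
signed output speed (× input speed) = 2392/833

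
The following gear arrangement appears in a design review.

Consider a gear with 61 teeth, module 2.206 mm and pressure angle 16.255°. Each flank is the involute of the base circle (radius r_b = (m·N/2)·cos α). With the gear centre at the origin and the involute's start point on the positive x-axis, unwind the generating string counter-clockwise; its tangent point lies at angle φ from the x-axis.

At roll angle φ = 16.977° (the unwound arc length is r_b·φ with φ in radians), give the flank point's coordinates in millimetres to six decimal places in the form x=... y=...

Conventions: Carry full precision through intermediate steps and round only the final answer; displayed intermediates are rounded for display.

x=67.366990 y=0.555219

class = single-mesh tooth geometry [base-circle involute, m = 2.206, 61T]
pitch radius r_p = m·N/2 = 2.206·61/2 = 67.283000
base radius r_b = r_p·cos α = 67.283000·cos 16.255° = 64.593391
roll angle φ = 16.977° = 0.29630455 rad
x = r_b·(cos φ + φ·sin φ) = 67.366990
y = r_b·(sin φ − φ·cos φ) = 0.555219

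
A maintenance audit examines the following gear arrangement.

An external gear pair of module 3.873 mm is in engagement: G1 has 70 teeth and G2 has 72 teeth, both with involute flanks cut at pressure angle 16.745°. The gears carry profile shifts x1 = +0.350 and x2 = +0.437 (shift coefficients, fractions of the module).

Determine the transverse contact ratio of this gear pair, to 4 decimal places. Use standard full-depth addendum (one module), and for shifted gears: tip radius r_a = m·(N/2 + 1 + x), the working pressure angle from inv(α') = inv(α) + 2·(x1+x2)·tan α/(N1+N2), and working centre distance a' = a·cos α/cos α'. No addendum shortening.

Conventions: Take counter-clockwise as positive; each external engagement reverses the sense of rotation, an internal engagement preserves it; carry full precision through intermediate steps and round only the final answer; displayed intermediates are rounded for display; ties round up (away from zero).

1.9144

topology: single-mesh involute geometry — m = 3.873, 70T/72T pair
base radii: r_b1 = 129.806995, r_b2 = 133.515766
tip radii: r_a1 = 140.783550, r_a2 = 144.993501
inv(α') = inv(16.745°) + 2·(+0.350+0.437)·tan α/(70+72) = 0.01195029  ⇒  α' = 18.62241°
a' = a·cos α / cos α' = 274.9830·cos 16.745°/cos 18.62241° = 277.871090
action lengths: √(r_a1²−r_b1²) = 54.499102, √(r_a2²−r_b2²) = 56.538974
base pitch p_b = π·m·cos α = 11.651449
CR = (54.499102 + 56.538974 − 277.871090·sin 18.62241°)/11.651449 = 1.914399
contact ratio ≈ 1.9144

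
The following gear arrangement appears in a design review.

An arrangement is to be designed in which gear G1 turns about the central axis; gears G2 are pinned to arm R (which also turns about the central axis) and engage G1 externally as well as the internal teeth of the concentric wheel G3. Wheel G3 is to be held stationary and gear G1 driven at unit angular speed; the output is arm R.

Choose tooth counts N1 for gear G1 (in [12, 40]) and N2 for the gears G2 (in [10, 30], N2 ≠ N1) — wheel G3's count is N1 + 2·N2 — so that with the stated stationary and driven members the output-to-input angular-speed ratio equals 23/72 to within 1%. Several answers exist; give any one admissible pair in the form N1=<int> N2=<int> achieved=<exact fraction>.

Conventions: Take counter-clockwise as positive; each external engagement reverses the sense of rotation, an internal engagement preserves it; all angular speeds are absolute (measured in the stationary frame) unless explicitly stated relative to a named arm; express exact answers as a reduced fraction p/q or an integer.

design class (target 23/72): planetary set
Willis with ω_ring = 0: ω_arm/ω_sun = N1/(N1+N3); set equal to 23/72  ⇒  N3/N1 = 1/(23/72) − 1 = 49/23
N3 = N1 + 2·N2  ⇒  N2/N1 = (N3/N1 − 1)/2 = (49/23 − 1)/2 = 13/23
smallest multiple with N1 ≥ 12 and N2 ≥ 10: k = 1  ⇒  N1 = 1·23 = 23, N2 = 1·13 = 13 (N1 ≤ 40, N2 ≤ 30, N2 ≠ N1 ✓), N3 = 23 + 2·13 = 49
check: N1/(N1+N3) with N1 = 23, N3 = 49 gives 23/72; |achieved − target| = 0 ≤ 23/7200 ✓

N1=23 N2=13 achieved=23/72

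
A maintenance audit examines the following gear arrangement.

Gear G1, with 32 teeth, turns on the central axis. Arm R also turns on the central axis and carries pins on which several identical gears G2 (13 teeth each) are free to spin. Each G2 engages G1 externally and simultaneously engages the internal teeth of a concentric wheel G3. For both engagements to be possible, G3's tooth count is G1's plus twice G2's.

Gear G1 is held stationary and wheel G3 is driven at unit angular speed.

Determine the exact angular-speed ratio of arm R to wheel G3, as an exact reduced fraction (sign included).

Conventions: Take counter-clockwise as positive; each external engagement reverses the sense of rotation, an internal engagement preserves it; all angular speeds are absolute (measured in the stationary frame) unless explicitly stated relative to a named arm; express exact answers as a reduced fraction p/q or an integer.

topology: planetary set — G1 32T / G2 13T / G3 58T, arm = carrier (Willis)
ring teeth: 32 + 2·13 = 58
32(ω_sun−ω_arm) = −58(ω_ring−ω_arm),  ω_sun = 0, ω_ring = 1
32(0−ω_arm) = −58(1−ω_arm)  ⇒  90·ω_arm = 58  ⇒  ω_arm = 29/45
ω_out/ω_in = 29/45

29/45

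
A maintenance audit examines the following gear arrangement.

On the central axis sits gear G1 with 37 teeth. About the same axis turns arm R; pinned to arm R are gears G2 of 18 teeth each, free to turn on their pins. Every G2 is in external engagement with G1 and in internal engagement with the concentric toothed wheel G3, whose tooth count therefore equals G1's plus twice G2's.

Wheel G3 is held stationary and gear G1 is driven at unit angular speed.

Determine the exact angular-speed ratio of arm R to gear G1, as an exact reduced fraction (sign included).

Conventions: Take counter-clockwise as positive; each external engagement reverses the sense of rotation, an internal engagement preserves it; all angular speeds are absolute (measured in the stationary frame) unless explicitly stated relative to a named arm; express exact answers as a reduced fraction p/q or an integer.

37/110

planetary set (37T centre, 18T on arm, 73T internal) — Willis relation
ring teeth: 37 + 2·18 = 73
37(ω_sun−ω_arm) = −73(ω_ring−ω_arm),  ω_ring = 0, ω_sun = 1
37(1−ω_arm) = −73(0−ω_arm)  ⇒  110·ω_arm = 37  ⇒  ω_arm = 37/110
ω_out/ω_in = 37/110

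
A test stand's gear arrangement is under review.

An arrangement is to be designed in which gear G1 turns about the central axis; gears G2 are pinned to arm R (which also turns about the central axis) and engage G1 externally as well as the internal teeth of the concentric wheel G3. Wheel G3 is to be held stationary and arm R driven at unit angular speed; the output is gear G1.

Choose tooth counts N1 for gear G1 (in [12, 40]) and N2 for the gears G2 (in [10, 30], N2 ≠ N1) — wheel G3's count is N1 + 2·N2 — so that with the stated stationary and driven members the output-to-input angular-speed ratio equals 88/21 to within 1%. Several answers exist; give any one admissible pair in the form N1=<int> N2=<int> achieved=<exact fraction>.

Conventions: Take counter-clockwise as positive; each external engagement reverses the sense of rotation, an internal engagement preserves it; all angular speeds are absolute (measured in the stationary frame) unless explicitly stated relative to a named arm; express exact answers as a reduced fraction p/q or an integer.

planetary set to be sized for 88/21 (Willis relation)
Willis with ω_ring = 0: ω_sun/ω_arm = (N1+N3)/N1; set equal to 88/21  ⇒  N3/N1 = 88/21 − 1 = 67/21
N3 = N1 + 2·N2  ⇒  N2/N1 = (N3/N1 − 1)/2 = (67/21 − 1)/2 = 23/21
smallest multiple with N1 ≥ 12 and N2 ≥ 10: k = 1  ⇒  N1 = 1·21 = 21, N2 = 1·23 = 23 (N1 ≤ 40, N2 ≤ 30, N2 ≠ N1 ✓), N3 = 21 + 2·23 = 67
check: (N1+N3)/N1 with N1 = 21, N3 = 67 gives 88/21; |achieved − target| = 0 ≤ 22/525 ✓

N1=21 N2=23 achieved=88/21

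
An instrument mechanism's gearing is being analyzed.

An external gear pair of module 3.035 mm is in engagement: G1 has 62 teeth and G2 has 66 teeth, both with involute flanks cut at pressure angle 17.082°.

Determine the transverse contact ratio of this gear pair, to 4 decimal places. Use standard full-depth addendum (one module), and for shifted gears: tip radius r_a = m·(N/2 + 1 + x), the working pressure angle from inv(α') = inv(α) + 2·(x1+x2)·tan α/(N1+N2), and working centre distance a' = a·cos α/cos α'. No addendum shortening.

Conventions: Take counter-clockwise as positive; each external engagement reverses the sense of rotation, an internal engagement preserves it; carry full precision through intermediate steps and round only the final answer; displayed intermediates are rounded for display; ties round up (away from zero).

class = single-mesh tooth geometry [involute pair 62T × 66T, m = 3.035]
base radii: r_b1 = 89.934473, r_b2 = 95.736697
tip radii: r_a1 = 97.120000, r_a2 = 103.190000
no profile shift: α' = α, a' = a
action lengths: √(r_a1²−r_b1²) = 36.661766, √(r_a2²−r_b2²) = 38.505338
base pitch p_b = π·m·cos α = 9.114112
CR = (36.661766 + 38.505338 − 194.240000·sin 17.08200°)/9.114112 = 1.987142
contact ratio ≈ 1.9871

1.9871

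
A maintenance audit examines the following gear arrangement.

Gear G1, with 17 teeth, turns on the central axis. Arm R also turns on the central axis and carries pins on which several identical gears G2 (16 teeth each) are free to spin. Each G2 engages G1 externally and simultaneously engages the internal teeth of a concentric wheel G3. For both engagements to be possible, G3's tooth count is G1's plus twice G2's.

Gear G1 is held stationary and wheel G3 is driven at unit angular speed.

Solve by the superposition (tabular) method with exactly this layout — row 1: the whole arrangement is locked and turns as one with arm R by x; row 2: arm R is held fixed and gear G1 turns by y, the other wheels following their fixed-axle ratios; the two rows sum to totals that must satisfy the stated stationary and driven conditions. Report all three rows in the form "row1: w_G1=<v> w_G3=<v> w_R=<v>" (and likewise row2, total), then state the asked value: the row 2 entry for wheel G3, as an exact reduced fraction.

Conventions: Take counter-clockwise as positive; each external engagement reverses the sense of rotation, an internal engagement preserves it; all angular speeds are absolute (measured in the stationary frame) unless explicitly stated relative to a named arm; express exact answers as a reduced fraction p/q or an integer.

class = planetary set [G3 = 17+2·16 = 49; Willis about the carrier]
row 1 (train locked, turned with arm): all members turn x
row 2: sun turns y, ring = −(17/49)·y, arm 0
boundary: total ω_sun = x + y = 0 and total ω_ring = x − (17/49)·y = 1  ⇒  y = -49/66, x = 49/66
row 2 ring = −(17/49)·(-49/66) = 17/66
totals (row 1 + row 2): sun 49/66 + (-49/66) = 0, ring 49/66 + 17/66 = 1, arm 49/66 + 0 = 49/66
asked cell (row2, ring) = 17/66

row1: w_G1=49/66 w_G3=49/66 w_R=49/66
row2: w_G1=-49/66 w_G3=17/66 w_R=0
total: w_G1=0 w_G3=1 w_R=49/66
asked value: 17/66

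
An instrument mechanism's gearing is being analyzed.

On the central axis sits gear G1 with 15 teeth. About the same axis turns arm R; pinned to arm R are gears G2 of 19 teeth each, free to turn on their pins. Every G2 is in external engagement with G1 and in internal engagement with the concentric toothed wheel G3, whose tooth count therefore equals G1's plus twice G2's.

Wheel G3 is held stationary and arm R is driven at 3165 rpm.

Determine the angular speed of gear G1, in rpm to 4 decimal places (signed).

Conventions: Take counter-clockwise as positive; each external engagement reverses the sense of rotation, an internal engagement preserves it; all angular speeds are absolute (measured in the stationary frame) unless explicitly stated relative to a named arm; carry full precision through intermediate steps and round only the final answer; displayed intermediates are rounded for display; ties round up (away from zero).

topology: planetary set — G1 15T / G2 19T / G3 53T, arm = carrier (Willis)
normalise by the input: solve with ω_arm = 1, then scale by 3165 rpm
ring teeth: 15 + 2·19 = 53
15(ω_sun−ω_arm) = −53(ω_ring−ω_arm),  ω_ring = 0, ω_arm = 1
ω_sun = 1 − (53/15)(0−1) = 68/15
scale: ω_sun = 68/15 × 3165 rpm = +14348.0000 rpm

+14348.0000 rpm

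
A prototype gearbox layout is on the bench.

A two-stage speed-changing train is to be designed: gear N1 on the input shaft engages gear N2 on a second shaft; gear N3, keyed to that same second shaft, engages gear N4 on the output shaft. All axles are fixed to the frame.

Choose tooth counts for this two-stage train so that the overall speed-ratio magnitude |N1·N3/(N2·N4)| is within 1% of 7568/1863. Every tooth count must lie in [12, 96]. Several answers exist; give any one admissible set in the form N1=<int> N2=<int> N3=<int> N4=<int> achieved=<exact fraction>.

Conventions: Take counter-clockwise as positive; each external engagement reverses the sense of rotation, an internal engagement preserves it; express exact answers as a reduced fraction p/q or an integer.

class = fixed-axis compound train [2-stage, 7568/1863 wanted]
target = 7568/1863 in lowest terms: an exact hit needs N1·N3 = k·7568 and N2·N4 = k·1863 for one integer k, every count in [12, 96]; additionally prefer no 1:1 stage (N1 ≠ N2, N3 ≠ N4)
k = 1: N1·N3 = 7568 = 86·88, N2·N4 = 1863 = 23·81
achieved = 86·88/(23·81) = 7568/1863; |achieved − target| = 0 ≤ 1892/46575 ✓

N1=86 N2=23 N3=88 N4=81 achieved=7568/1863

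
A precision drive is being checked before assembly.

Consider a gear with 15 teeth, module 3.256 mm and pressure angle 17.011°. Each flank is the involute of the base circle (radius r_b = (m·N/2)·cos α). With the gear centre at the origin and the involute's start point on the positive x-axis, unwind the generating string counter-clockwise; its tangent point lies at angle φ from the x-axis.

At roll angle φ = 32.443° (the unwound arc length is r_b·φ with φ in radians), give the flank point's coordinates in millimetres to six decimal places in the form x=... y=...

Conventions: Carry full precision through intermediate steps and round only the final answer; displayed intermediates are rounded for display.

x=26.800372 y=1.368363

recognized (one wheel, involute flank): single-mesh tooth geometry, m = 3.256, N = 15
pitch radius r_p = m·N/2 = 3.256·15/2 = 24.420000
base radius r_b = r_p·cos α = 24.420000·cos 17.011° = 23.351591
roll angle φ = 32.443° = 0.56623717 rad
x = r_b·(cos φ + φ·sin φ) = 26.800372
y = r_b·(sin φ − φ·cos φ) = 1.368363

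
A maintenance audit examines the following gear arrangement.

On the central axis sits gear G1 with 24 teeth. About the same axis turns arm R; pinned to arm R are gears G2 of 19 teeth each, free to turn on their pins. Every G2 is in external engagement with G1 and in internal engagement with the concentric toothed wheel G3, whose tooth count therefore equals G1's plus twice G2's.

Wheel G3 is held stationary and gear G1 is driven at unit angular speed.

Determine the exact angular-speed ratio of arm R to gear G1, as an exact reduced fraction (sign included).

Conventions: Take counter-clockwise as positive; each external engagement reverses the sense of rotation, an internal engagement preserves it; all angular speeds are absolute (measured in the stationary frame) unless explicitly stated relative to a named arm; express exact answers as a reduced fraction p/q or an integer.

planetary set (24T centre, 19T on arm, 62T internal) — Willis relation
ring teeth: 24 + 2·19 = 62
24(ω_sun−ω_arm) = −62(ω_ring−ω_arm),  ω_ring = 0, ω_sun = 1
24(1−ω_arm) = −62(0−ω_arm)  ⇒  86·ω_arm = 24  ⇒  ω_arm = 12/43
ω_out/ω_in = 12/43

12/43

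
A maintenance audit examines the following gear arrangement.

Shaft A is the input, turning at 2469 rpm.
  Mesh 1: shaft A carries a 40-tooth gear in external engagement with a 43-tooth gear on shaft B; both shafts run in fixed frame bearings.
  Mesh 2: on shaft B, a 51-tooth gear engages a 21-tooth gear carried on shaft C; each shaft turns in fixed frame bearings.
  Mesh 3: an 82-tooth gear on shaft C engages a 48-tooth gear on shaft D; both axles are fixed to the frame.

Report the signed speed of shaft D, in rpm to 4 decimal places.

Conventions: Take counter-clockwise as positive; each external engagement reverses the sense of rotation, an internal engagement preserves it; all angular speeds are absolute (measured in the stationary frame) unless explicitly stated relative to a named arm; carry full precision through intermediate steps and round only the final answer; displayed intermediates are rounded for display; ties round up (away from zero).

-9528.7542 rpm

class = fixed-axis compound train [3 meshes; 3 ratios multiply, 3 sense flips]
mesh 1 [40T→43T]: ω = 2469.0000×40/43 = 2296.7442 rpm, sense flips to −
mesh 2 [51T→21T]: ω = 2296.7442×51/21 = 5577.8073 rpm, sense flips to +
mesh 3 [82T→48T]: ω = 5577.8073×82/48 = 9528.7542 rpm, sense flips to −
signed output speed = -9528.7542 rpm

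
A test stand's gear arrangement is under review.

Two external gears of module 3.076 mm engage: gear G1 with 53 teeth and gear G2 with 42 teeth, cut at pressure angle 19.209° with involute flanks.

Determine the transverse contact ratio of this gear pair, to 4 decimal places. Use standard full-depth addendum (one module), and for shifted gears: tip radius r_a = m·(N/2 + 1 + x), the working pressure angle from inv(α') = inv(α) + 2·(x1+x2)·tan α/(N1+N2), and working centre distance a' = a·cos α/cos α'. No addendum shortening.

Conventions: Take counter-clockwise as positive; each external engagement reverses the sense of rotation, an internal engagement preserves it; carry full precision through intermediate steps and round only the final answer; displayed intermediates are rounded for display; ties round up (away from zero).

topology: single-mesh involute geometry — m = 3.076, 53T/42T pair
base radii: r_b1 = 76.975684, r_b2 = 60.999598
tip radii: r_a1 = 84.590000, r_a2 = 67.672000
no profile shift: α' = α, a' = a
action lengths: √(r_a1²−r_b1²) = 35.074381, √(r_a2²−r_b2²) = 29.301000
base pitch p_b = π·m·cos α = 9.125519
CR = (35.074381 + 29.301000 − 146.110000·sin 19.20900°)/9.125519 = 1.786529
contact ratio ≈ 1.7865

1.7865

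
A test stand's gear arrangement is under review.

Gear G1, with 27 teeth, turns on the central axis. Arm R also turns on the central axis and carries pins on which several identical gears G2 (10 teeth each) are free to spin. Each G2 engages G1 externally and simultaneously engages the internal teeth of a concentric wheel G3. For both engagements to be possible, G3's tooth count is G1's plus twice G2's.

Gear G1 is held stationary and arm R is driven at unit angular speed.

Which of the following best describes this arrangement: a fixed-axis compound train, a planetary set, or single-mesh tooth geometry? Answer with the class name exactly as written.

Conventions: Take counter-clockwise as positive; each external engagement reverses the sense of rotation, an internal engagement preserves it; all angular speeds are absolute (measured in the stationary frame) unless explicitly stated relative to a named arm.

recognized (axles ride arm R): planetary set, 27/10/47 teeth
classification: planetary set

planetary set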